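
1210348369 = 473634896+736713473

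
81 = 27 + 54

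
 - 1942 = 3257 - 5199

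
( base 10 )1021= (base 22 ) 229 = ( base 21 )26d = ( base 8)1775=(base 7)2656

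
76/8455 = 4/445= 0.01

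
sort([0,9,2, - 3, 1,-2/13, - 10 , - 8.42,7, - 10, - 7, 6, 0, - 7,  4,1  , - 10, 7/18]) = [ - 10, - 10,-10, - 8.42, - 7,-7, - 3, - 2/13,0, 0,7/18,  1,1,2, 4,6,  7,9]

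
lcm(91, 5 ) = 455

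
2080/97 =21 + 43/97 = 21.44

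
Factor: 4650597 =3^2*7^1*73819^1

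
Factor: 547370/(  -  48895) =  - 862/77 = - 2^1 * 7^ (- 1 )*11^ ( - 1)*431^1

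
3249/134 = 3249/134 = 24.25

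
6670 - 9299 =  - 2629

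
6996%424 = 212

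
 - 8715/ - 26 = 8715/26 = 335.19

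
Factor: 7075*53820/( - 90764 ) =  - 3^2*5^3*13^1*23^1*283^1*22691^( - 1 ) = - 95194125/22691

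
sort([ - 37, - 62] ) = [-62, - 37]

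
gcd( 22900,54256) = 4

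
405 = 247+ 158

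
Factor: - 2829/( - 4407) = 943/1469 = 13^(  -  1)*23^1*41^1*113^( - 1)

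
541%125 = 41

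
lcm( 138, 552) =552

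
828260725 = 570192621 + 258068104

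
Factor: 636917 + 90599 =2^2*239^1*761^1= 727516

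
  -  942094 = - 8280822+7338728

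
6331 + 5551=11882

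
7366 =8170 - 804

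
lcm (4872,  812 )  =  4872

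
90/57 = 30/19 = 1.58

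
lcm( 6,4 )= 12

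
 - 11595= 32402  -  43997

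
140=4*35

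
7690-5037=2653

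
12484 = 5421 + 7063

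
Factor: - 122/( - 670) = 61/335 = 5^( - 1 )*61^1* 67^( - 1)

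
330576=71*4656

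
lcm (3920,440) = 43120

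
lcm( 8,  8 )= 8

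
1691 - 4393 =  - 2702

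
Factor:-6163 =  - 6163^1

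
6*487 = 2922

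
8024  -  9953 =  - 1929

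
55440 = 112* 495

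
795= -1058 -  - 1853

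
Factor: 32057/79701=3^(-1)*31^( - 1) * 857^ ( - 1)*32057^1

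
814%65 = 34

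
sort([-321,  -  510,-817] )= [ -817,-510, - 321 ] 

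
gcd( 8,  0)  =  8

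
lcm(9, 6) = 18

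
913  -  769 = 144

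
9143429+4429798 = 13573227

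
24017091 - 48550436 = -24533345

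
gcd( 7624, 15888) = 8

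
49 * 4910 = 240590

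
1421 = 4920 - 3499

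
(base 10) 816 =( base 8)1460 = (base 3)1010020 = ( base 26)15a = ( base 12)580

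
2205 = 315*7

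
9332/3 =3110 + 2/3 =3110.67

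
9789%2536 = 2181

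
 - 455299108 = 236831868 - 692130976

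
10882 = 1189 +9693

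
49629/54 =16543/18 = 919.06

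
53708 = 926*58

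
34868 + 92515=127383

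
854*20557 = 17555678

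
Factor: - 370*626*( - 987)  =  2^2 * 3^1 * 5^1 * 7^1 * 37^1 * 47^1*313^1  =  228608940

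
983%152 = 71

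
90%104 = 90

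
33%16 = 1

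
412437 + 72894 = 485331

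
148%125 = 23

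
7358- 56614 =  - 49256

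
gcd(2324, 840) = 28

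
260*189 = 49140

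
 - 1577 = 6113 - 7690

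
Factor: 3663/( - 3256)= -9/8 = - 2^( - 3 )  *3^2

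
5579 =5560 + 19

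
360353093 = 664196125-303843032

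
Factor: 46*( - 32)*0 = 0^1  =  0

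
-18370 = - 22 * 835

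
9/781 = 9/781 = 0.01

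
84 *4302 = 361368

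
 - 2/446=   -  1 + 222/223  =  -0.00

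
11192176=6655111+4537065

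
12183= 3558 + 8625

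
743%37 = 3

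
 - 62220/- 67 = 928 + 44/67 = 928.66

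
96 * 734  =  70464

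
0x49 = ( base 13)58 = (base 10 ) 73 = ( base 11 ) 67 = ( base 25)2N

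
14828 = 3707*4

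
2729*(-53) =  - 144637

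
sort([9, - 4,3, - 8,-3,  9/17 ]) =[ - 8, - 4, - 3, 9/17, 3, 9 ]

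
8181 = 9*909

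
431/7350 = 431/7350= 0.06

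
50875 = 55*925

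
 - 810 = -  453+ -357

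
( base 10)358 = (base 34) ai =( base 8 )546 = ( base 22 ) g6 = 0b101100110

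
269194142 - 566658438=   -  297464296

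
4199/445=9 + 194/445 = 9.44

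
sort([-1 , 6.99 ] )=[ - 1,6.99] 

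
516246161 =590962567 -74716406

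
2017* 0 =0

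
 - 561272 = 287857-849129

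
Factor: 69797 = 7^1*13^2*59^1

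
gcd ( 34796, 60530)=2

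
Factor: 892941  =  3^1*7^1*101^1 * 421^1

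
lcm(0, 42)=0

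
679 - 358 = 321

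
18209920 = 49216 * 370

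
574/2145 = 574/2145 = 0.27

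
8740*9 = 78660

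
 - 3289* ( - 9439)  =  31044871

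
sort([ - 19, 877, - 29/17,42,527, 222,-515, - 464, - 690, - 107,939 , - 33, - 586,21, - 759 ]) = [-759, - 690, - 586,-515,  -  464, - 107,-33, - 19,-29/17, 21, 42,222,527, 877,939] 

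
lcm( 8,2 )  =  8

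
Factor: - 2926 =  - 2^1*7^1*11^1 * 19^1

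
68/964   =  17/241=0.07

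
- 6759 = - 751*9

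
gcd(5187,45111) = 3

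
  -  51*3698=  - 188598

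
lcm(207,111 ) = 7659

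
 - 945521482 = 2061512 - 947582994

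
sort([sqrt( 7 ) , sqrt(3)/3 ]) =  [ sqrt( 3)/3, sqrt( 7) ]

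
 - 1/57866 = -1 + 57865/57866  =  -0.00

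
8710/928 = 9 + 179/464 =9.39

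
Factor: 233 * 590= 2^1*5^1*59^1 * 233^1 = 137470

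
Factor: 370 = 2^1*5^1 *37^1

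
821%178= 109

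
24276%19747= 4529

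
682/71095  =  682/71095 = 0.01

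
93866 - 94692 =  - 826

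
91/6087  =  91/6087 = 0.01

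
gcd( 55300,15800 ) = 7900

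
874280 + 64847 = 939127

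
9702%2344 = 326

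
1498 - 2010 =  - 512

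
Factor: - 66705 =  - 3^1*5^1*4447^1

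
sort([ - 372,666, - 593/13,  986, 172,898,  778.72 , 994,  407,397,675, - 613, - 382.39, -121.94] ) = [ - 613, - 382.39, - 372, - 121.94, - 593/13,172,397, 407, 666, 675, 778.72,898,986, 994 ]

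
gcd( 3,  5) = 1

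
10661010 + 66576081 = 77237091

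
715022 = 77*9286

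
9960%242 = 38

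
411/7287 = 137/2429= 0.06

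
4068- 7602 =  - 3534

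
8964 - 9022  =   - 58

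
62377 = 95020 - 32643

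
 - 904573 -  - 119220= - 785353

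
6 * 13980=83880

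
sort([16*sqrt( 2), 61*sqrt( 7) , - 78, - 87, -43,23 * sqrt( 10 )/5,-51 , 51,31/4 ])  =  [ - 87,  -  78, - 51, - 43,31/4,23*sqrt( 10 ) /5,16*sqrt( 2) , 51, 61*sqrt( 7 )]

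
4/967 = 4/967 = 0.00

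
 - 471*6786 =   -  3196206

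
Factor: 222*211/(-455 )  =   - 2^1 * 3^1 *5^( - 1 )*7^( - 1)*13^( - 1)*37^1 * 211^1 =- 46842/455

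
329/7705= 329/7705=0.04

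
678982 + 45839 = 724821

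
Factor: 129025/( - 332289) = - 325/837= - 3^( - 3)*5^2 * 13^1*31^ ( -1 ) 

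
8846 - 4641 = 4205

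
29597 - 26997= 2600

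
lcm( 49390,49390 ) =49390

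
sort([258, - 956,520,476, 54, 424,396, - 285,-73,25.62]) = [-956, - 285, - 73,25.62,54,258,396,424, 476,520] 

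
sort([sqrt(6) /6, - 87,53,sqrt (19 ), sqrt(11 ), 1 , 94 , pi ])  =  [-87, sqrt(6 )/6,  1,pi,sqrt(11 ),sqrt( 19),53,94 ]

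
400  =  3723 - 3323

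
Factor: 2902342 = 2^1*17^1*85363^1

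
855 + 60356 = 61211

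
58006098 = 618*93861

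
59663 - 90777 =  - 31114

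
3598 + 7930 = 11528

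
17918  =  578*31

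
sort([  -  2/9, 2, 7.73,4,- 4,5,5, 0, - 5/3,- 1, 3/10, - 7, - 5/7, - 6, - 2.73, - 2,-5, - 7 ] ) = [ - 7 ,-7, - 6, - 5 , - 4 ,-2.73, - 2 ,- 5/3,-1 ,-5/7, - 2/9, 0,3/10,2, 4, 5, 5, 7.73 ]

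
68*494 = 33592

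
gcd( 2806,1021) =1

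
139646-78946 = 60700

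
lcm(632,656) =51824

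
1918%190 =18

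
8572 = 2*4286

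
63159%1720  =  1239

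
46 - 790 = - 744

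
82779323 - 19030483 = 63748840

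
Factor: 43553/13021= 97/29 = 29^( - 1)*97^1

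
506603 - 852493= -345890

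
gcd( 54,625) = 1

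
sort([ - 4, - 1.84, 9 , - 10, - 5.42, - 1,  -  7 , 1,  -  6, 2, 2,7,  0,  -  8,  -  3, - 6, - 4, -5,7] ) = [ - 10, - 8, - 7, - 6, - 6, - 5.42 ,-5, - 4 , - 4, - 3, -1.84,-1, 0 , 1, 2,2, 7, 7,9 ] 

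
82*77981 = 6394442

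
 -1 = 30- 31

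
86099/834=86099/834 = 103.24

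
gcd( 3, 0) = 3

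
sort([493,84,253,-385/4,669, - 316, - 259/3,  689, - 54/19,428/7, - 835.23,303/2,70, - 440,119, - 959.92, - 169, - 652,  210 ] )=[-959.92, - 835.23, - 652, -440, - 316, - 169,  -  385/4, - 259/3  , - 54/19 , 428/7,70,84, 119 , 303/2, 210,  253,493,669,689]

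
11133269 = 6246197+4887072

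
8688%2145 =108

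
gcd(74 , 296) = 74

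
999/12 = 83+1/4 = 83.25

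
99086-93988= 5098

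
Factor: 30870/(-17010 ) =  - 49/27 = - 3^(- 3)*7^2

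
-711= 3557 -4268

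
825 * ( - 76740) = -63310500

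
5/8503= 5/8503 = 0.00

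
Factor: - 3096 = -2^3*3^2* 43^1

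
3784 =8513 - 4729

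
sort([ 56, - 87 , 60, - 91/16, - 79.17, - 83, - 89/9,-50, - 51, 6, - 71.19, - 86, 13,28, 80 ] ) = [ - 87, - 86, - 83, - 79.17, - 71.19,  -  51, - 50,  -  89/9 , - 91/16,6,13,28, 56, 60, 80]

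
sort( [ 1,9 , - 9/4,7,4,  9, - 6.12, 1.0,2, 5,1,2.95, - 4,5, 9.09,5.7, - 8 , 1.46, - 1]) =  [-8, -6.12, - 4, - 9/4, - 1 , 1 , 1.0, 1,1.46,2, 2.95, 4,5,5 , 5.7,  7,9,9,9.09]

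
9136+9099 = 18235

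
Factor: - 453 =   -  3^1*151^1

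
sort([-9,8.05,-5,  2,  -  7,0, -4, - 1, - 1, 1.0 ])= [ - 9,-7, - 5, - 4, - 1,  -  1,0, 1.0, 2,8.05 ]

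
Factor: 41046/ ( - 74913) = -2^1*6841^1*24971^( - 1 )=-13682/24971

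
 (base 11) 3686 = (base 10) 4813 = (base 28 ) 63P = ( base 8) 11315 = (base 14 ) 1A7B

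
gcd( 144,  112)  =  16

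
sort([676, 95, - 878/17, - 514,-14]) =[ - 514, - 878/17, - 14,95, 676 ] 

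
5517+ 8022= 13539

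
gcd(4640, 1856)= 928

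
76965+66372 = 143337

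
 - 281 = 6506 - 6787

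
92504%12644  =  3996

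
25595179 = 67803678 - 42208499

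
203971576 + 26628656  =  230600232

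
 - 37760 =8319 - 46079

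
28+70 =98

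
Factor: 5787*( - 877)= - 5075199 = - 3^2 * 643^1*877^1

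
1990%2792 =1990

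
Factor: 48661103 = 31^1*61^1*25733^1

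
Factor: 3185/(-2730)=-2^ (-1)*3^(-1)*7^1=   -7/6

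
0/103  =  0 = 0.00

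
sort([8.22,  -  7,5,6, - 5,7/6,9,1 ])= [ - 7, -5,1, 7/6,  5,6,8.22 , 9]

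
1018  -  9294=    - 8276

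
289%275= 14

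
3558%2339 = 1219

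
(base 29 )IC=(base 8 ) 1026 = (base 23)105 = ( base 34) fo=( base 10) 534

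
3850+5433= 9283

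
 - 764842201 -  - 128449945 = -636392256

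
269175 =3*89725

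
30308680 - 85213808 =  - 54905128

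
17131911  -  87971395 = -70839484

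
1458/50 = 29+4/25 = 29.16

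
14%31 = 14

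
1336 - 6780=-5444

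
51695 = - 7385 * ( - 7)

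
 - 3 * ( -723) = 2169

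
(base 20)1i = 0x26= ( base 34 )14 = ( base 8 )46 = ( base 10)38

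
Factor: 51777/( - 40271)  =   - 9/7 =- 3^2*7^ ( - 1 ) 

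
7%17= 7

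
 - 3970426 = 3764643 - 7735069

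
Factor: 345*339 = 116955 = 3^2*5^1 * 23^1*113^1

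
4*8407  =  33628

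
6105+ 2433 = 8538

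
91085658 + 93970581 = 185056239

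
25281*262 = 6623622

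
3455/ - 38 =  - 91+3/38 = - 90.92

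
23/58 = 23/58=0.40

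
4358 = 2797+1561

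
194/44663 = 194/44663 = 0.00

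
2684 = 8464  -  5780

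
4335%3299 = 1036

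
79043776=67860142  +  11183634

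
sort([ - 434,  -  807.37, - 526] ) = [ - 807.37,- 526,  -  434] 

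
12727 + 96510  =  109237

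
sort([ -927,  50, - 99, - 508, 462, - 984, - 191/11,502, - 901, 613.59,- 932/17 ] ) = [ - 984,-927 , -901, - 508,- 99, - 932/17, - 191/11,  50, 462 , 502, 613.59 ] 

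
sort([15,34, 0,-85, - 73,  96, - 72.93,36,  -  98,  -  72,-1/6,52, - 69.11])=[ - 98, - 85, -73, - 72.93,- 72, - 69.11,-1/6,0 , 15, 34, 36,52,96] 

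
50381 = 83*607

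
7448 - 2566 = 4882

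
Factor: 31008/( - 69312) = - 2^( - 1 )*17^1*19^(-1) = - 17/38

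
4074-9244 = -5170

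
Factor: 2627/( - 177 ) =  -3^( - 1)*37^1*59^(  -  1) * 71^1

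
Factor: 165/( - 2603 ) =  - 3^1* 5^1 *11^1*19^( - 1 )*137^( - 1)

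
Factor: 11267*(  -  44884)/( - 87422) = 252854014/43711  =  2^1*7^2 * 19^1* 229^1 * 593^1*43711^( - 1 ) 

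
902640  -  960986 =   -  58346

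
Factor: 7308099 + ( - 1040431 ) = 6267668 = 2^2*11^1*181^1 * 787^1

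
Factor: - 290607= - 3^1*157^1*617^1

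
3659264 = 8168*448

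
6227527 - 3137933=3089594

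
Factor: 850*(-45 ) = - 38250 = -2^1*3^2*5^3 *17^1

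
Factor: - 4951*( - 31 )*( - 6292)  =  - 2^2*11^2*13^1  *  31^1*4951^1 = - 965702452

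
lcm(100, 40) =200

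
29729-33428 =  - 3699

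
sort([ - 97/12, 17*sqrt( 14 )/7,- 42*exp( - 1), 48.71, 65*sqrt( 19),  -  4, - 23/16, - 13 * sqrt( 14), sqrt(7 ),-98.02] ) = [  -  98.02, - 13*sqrt( 14) , - 42 * exp( - 1 ),  -  97/12,- 4,-23/16,sqrt( 7 ), 17* sqrt( 14) /7,48.71,65*sqrt( 19)]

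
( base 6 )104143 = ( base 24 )f2f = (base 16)21ff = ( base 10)8703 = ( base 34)7HX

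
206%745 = 206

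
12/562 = 6/281 = 0.02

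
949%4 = 1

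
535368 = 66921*8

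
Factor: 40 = 2^3 *5^1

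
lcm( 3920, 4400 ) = 215600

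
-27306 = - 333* 82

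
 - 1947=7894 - 9841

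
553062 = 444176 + 108886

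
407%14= 1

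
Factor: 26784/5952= 2^( - 1)*3^2= 9/2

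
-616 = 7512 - 8128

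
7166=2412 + 4754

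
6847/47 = 6847/47  =  145.68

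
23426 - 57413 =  - 33987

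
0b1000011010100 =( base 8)10324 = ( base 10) 4308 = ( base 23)837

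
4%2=0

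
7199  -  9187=  -  1988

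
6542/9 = 6542/9 = 726.89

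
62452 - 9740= 52712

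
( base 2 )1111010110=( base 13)5A7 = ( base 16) 3d6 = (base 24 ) 1GM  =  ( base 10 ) 982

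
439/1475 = 439/1475 =0.30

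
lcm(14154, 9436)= 28308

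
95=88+7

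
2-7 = -5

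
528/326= 1 + 101/163 = 1.62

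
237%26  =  3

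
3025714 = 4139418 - 1113704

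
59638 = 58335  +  1303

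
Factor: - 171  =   - 3^2*19^1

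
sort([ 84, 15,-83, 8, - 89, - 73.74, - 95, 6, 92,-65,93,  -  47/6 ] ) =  [ -95, -89, - 83,-73.74, - 65,-47/6,6,  8,15,84,92, 93] 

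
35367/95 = 372 + 27/95 = 372.28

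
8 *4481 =35848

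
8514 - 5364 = 3150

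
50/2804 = 25/1402 = 0.02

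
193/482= 193/482 = 0.40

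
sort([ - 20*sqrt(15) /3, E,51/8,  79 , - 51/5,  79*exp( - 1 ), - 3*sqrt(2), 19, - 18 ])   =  [-20*sqrt( 15)/3, - 18, - 51/5, - 3 *sqrt( 2 ),E, 51/8,19,79*exp( - 1 ),79 ]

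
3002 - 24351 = -21349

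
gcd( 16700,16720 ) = 20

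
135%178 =135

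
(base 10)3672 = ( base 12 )2160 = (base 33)3C9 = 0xE58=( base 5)104142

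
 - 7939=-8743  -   -804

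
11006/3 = 3668 + 2/3 = 3668.67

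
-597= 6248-6845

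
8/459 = 8/459=0.02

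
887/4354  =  887/4354   =  0.20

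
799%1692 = 799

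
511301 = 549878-38577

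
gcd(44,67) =1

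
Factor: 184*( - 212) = - 2^5*23^1*53^1  =  - 39008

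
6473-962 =5511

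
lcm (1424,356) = 1424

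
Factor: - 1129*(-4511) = 13^1*347^1*1129^1 = 5092919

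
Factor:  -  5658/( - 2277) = 2^1*3^( -1 )*11^( - 1)*41^1 = 82/33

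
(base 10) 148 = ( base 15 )9D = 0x94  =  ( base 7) 301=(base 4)2110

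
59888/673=88 + 664/673 = 88.99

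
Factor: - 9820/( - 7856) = 5/4=2^( - 2) * 5^1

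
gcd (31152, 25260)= 12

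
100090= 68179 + 31911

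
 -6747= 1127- 7874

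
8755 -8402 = 353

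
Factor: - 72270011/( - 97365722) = 2^( - 1)*11^1*37^( - 1)*409^( - 1) * 3217^( - 1)*6570001^1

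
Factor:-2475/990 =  - 5/2= -  2^( - 1 )*5^1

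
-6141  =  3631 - 9772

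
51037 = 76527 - 25490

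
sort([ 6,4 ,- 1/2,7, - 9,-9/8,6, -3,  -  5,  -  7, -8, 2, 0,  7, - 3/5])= [ - 9, - 8,-7, - 5, - 3, - 9/8, - 3/5,-1/2, 0, 2 , 4, 6 , 6,  7, 7] 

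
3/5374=3/5374 =0.00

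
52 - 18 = 34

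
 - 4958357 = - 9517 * 521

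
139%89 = 50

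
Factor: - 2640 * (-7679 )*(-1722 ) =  - 34909348320 = - 2^5 * 3^2*5^1*7^2*11^1*41^1*1097^1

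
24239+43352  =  67591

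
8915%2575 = 1190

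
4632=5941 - 1309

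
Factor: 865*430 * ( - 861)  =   - 320248950 =- 2^1*3^1 * 5^2 * 7^1*41^1*43^1*173^1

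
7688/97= 7688/97 = 79.26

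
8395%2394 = 1213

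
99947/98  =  1019 + 85/98 =1019.87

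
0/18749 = 0=0.00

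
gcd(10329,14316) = 3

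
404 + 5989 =6393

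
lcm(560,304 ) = 10640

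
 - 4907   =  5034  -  9941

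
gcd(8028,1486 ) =2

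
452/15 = 452/15=30.13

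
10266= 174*59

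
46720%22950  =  820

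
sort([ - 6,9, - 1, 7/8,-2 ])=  [ - 6, - 2, - 1, 7/8,9]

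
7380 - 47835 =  - 40455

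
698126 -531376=166750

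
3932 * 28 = 110096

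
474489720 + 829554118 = 1304043838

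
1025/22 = 1025/22 = 46.59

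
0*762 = 0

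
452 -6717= - 6265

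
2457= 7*351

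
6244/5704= 1 + 135/1426 = 1.09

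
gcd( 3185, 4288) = 1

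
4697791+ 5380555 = 10078346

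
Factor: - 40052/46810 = - 646/755 = - 2^1*5^( - 1)*17^1*19^1*151^( - 1) 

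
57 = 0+57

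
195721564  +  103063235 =298784799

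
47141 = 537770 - 490629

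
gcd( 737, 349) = 1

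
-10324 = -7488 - 2836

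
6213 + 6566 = 12779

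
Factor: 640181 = 31^1 * 107^1*193^1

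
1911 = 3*637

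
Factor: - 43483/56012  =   - 2^( - 2 )*19^(  -  1 )*59^1 = - 59/76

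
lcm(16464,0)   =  0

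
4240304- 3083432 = 1156872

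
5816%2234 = 1348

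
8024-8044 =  - 20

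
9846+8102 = 17948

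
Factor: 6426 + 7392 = 13818 = 2^1*3^1*7^2*47^1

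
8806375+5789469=14595844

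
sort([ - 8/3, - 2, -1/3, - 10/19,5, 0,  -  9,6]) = [  -  9, - 8/3, - 2, - 10/19,-1/3, 0,  5,  6]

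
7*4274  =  29918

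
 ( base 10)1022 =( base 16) 3fe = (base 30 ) 142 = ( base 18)32E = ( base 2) 1111111110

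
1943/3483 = 1943/3483= 0.56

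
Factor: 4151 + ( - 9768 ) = -41^1*137^1 = -5617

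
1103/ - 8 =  - 1103/8  =  - 137.88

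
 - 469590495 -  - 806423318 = 336832823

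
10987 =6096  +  4891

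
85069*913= 77667997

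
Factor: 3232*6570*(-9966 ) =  - 211620435840 = - 2^7*3^3*5^1*11^1*73^1* 101^1*151^1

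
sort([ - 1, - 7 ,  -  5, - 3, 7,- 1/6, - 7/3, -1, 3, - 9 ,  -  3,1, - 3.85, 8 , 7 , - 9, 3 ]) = [ - 9, - 9, - 7,-5, - 3.85,-3, - 3, - 7/3, - 1, - 1 , - 1/6,  1, 3  ,  3, 7, 7,8] 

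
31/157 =31/157 = 0.20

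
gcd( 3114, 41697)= 9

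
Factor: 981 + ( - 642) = 339 = 3^1 * 113^1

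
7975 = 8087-112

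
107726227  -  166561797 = - 58835570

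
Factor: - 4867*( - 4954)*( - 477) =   -  11501003286 =- 2^1*3^2*31^1*53^1*157^1*2477^1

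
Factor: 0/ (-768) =0^1 = 0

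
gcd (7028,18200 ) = 28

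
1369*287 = 392903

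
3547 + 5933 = 9480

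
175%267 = 175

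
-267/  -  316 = 267/316 = 0.84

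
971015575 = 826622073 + 144393502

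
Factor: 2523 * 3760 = 2^4*3^1*5^1*29^2*47^1  =  9486480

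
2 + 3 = 5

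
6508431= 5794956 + 713475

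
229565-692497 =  - 462932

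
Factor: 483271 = 67^1*7213^1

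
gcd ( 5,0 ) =5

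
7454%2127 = 1073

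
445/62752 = 445/62752 = 0.01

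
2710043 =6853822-4143779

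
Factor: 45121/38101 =7^ ( - 1)*5443^(  -  1)*45121^1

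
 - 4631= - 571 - 4060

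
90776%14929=1202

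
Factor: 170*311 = 52870 = 2^1*5^1*17^1*311^1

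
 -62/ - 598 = 31/299 = 0.10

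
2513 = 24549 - 22036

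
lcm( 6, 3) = 6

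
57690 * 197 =11364930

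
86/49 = 1 + 37/49 = 1.76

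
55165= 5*11033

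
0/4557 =0=0.00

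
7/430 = 7/430=0.02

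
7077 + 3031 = 10108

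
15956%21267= 15956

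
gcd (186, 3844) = 62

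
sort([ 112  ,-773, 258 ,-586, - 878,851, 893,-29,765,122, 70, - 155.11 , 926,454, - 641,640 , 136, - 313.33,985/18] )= [ - 878,-773,-641, -586, - 313.33, - 155.11,  -  29,985/18,  70, 112,122,136 , 258, 454,640, 765,851,893,926] 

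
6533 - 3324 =3209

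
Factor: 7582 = 2^1*17^1*223^1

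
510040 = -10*( -51004 )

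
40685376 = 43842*928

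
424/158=212/79=2.68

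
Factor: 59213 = 7^1  *  11^1* 769^1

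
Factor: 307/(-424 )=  - 2^( - 3) *53^( - 1)* 307^1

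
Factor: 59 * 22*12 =15576 = 2^3*3^1*11^1 * 59^1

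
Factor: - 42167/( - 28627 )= 149^1*283^1*28627^( - 1 ) 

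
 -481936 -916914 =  - 1398850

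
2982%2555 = 427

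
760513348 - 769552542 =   -  9039194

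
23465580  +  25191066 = 48656646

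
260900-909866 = - 648966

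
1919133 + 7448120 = 9367253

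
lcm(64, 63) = 4032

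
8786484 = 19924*441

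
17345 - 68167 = -50822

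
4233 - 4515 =  -  282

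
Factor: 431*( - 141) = - 3^1 * 47^1*431^1 = - 60771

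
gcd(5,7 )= 1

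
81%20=1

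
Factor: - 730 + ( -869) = - 1599 = -3^1*13^1*41^1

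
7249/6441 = 7249/6441 = 1.13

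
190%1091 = 190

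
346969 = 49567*7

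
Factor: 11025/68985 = 35/219 = 3^ (- 1)*5^1 * 7^1*73^(-1 )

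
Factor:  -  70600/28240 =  - 5/2=-2^( - 1 )*5^1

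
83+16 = 99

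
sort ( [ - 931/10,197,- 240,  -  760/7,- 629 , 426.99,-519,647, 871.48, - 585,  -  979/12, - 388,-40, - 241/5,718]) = [ - 629, - 585, - 519, - 388, - 240,-760/7,  -  931/10, - 979/12, - 241/5, - 40,197,426.99,647,718 , 871.48]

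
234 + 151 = 385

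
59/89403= 59/89403 = 0.00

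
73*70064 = 5114672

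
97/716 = 97/716=0.14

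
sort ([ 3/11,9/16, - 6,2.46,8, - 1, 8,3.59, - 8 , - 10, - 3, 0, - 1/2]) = [  -  10, - 8, - 6, - 3, - 1, - 1/2 , 0, 3/11,9/16,2.46,3.59, 8,8]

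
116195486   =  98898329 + 17297157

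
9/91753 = 9/91753 = 0.00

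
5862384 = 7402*792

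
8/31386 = 4/15693  =  0.00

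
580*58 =33640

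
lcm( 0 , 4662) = 0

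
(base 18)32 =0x38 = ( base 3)2002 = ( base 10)56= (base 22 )2c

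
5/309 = 5/309=0.02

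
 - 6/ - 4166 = 3/2083 = 0.00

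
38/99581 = 38/99581  =  0.00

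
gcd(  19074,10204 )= 2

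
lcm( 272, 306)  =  2448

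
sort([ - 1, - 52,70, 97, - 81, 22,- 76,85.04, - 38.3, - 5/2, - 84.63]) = [ - 84.63,- 81, - 76, - 52, - 38.3, - 5/2, - 1,22, 70, 85.04, 97] 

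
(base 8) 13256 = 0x16ae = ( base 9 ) 7861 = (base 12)343a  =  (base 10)5806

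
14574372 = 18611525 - 4037153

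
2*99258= 198516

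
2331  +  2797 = 5128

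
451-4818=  -4367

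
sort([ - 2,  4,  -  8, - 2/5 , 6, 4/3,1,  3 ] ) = [-8, - 2, - 2/5,1,4/3,3 , 4,6 ]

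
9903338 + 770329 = 10673667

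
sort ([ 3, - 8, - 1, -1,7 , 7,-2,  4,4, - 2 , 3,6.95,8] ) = [  -  8, - 2, -2 , - 1,-1,3, 3,4,4,6.95  ,  7, 7,8 ]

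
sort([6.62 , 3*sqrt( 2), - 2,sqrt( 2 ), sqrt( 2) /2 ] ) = [ - 2,sqrt (2) /2,sqrt( 2),3 * sqrt( 2),6.62 ] 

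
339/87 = 113/29 = 3.90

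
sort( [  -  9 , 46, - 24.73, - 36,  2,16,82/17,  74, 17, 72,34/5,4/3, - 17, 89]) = [ - 36, - 24.73 ,-17, - 9,4/3,2, 82/17,34/5, 16, 17, 46,72, 74, 89 ]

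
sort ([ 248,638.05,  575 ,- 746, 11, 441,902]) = [ - 746, 11,  248, 441, 575, 638.05, 902]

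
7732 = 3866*2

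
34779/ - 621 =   -  11593/207 = - 56.00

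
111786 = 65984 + 45802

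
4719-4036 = 683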